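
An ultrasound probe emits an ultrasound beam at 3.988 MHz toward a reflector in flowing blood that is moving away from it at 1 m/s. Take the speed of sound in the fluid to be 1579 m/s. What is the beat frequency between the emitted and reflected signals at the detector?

5048 Hz

At the reflector in flowing blood (a moving observer), f₁ = f₀ · (v − u)/v = 3.988 × 1578/1579 ≈ 3.98547 MHz.
On reflection it acts as a source moving away from the stationary detector: f₂ = f₁ · v/(v + u) = 3.98547 × 1579/1580 ≈ 3.98295 MHz.
Equivalently f₂ = f₀ · (v − u)/(v + u).
Beat frequency (with f₀ = 3988000 Hz): |f₂ − f₀| = 2u·f₀/(v + u) = 2 × 1 × 3988000/1580 ≈ 5048 Hz.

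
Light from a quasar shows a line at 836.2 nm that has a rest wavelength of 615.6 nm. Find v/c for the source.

0.297c

λ'/λ₀ = 1.3583 > 1 (redshift), so the source is receding.
λ'/λ₀ = √((1 + β)/(1 − β)) for a receding source ⇒ β = (r² − 1)/(r² + 1) with r = λ'/λ₀.
β = (1.8451 − 1)/(1.8451 + 1) ≈ 0.297.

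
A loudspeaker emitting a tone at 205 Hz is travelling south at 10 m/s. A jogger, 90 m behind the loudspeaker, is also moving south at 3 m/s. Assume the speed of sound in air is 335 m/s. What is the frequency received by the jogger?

201 Hz

The jogger is behind, so the loudspeaker is moving away from it while the jogger is moving toward the loudspeaker.
Both move, so f' = f · (v + v_o)/(v + v_s).
f' = 205 × (335 + 3)/(335 + 10) = 205 × 338/345 ≈ 201 Hz.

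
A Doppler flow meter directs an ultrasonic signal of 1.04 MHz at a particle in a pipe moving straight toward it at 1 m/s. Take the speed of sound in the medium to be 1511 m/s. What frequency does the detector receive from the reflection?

The particle in a pipe first receives the wave as a moving observer: f₁ = f₀ · (v + u)/v = 1.04 × (1511 + 1)/1511 ≈ 1.0407 MHz.
The reflection then acts as a moving source: f₂ = f₁ · v/(v − u) ≈ 1.0414 MHz.

1.0414 MHz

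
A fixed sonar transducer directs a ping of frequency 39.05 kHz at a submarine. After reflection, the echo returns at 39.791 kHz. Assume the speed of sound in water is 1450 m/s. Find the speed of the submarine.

Double Doppler shift off a moving reflector: f₂ = f₀ · (v + u)/(v − u) (u > 0 toward emitter).
Rearranging, u = v · (f₂ − f₀)/(f₂ + f₀) = 1450 × 0.741/78.841 ≈ 13.6 m/s.
So the submarine is moving at 13.6 m/s toward the emitter.

13.6 m/s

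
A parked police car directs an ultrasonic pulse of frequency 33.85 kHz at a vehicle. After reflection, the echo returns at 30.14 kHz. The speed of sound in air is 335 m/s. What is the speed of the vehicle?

19.4 m/s

Double Doppler shift off a moving reflector: f₂ = f₀ · (v + u)/(v − u) (u > 0 toward emitter).
Rearranging, u = v · (f₂ − f₀)/(f₂ + f₀) = 335 × -3.71/63.99 ≈ -19.4 m/s.
So the vehicle is moving at 19.4 m/s away from the emitter.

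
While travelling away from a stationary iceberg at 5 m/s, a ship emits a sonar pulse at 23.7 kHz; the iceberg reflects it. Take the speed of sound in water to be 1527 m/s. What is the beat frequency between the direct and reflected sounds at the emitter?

The iceberg receives the sound from a moving source: f₁ = f₀ · v/(v + v_e) = 23.7 × 1527/1532 ≈ 23.6227 kHz.
On the return leg the ship is a moving observer: f₂ = f₁ · (v − v_e)/v = 23.6227 × 1522/1527 ≈ 23.5453 kHz.
Beat against the emitted tone (with f₀ = 23700 Hz): |f₂ − f₀| = 2v_e·f₀/(v + v_e) = 2 × 5 × 23700/1532 ≈ 155 Hz.

155 Hz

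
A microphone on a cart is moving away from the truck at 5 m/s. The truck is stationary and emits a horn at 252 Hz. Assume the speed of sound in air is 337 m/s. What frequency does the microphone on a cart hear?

Moving observer, stationary source: f' = f · (v − v_o)/v.
f' = 252 × (337 − 5)/337 = 252 × 332/337 ≈ 248 Hz.

248 Hz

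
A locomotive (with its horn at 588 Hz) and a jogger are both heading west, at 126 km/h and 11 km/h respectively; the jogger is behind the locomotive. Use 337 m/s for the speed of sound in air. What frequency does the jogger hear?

126 km/h = 35 m/s; 11 km/h = 3.056 m/s.
The jogger is behind, so the locomotive is moving away from it while the jogger is moving toward the locomotive.
With source receding and observer approaching, f' = f · (v + v_o)/(v + v_s).
f' = 588 × (337 + 3.056)/(337 + 35) = 588 × 340.06/372 ≈ 538 Hz.

538 Hz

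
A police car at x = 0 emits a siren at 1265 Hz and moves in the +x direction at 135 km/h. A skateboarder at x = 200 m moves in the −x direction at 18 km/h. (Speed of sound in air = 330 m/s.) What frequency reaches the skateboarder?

1449 Hz

135 km/h = 37.5 m/s; 18 km/h = 5 m/s.
The observer lies on the +x side, so the source is heading toward the observer and the observer is heading toward the source.
General Doppler shift: f' = f · (v + v_o)/(v − v_s).
f' = 1265 × (330 + 5)/(330 − 37.5) = 1265 × 335/292.5 ≈ 1449 Hz.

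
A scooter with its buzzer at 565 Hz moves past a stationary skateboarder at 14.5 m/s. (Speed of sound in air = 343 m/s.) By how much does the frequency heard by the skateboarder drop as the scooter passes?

47.9 Hz

Approaching: f₁ = f · v/(v − v_s) = 565 × 343/328.5 ≈ 589.9 Hz.
Receding: f₂ = f · v/(v + v_s) = 565 × 343/357.5 ≈ 542.1 Hz.
Drop: f₁ − f₂ = 2f·v·v_s/(v² − v_s²) = 2 × 565 × 343 × 14.5/(343² − 14.5²) ≈ 47.9 Hz.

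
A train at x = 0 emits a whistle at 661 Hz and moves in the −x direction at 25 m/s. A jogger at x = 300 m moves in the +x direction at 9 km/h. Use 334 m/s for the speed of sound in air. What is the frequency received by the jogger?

9 km/h = 2.5 m/s.
The observer lies on the +x side, so the source is heading away from the observer and the observer is heading away from the source.
Both move, so f' = f · (v − v_o)/(v + v_s).
f' = 661 × (334 − 2.5)/(334 + 25) = 661 × 331.5/359 ≈ 610 Hz.

610 Hz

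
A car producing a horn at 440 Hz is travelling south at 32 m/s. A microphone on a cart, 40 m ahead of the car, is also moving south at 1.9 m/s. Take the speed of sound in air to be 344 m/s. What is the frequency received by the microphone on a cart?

482 Hz

The microphone on a cart is ahead, so the car is moving toward it while the microphone on a cart is moving away from the car.
With source approaching and observer receding, f' = f · (v − v_o)/(v − v_s).
f' = 440 × (344 − 1.9)/(344 − 32) = 440 × 342.1/312 ≈ 482 Hz.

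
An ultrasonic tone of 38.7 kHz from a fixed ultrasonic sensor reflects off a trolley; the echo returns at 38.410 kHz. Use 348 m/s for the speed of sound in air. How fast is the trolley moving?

Double Doppler shift off a moving reflector: f₂ = f₀ · (v + u)/(v − u) (u > 0 toward emitter).
Rearranging, u = v · (f₂ − f₀)/(f₂ + f₀) = 348 × -0.290/77.110 ≈ -1.31 m/s.
So the trolley is moving at 1.31 m/s away from the emitter.

1.31 m/s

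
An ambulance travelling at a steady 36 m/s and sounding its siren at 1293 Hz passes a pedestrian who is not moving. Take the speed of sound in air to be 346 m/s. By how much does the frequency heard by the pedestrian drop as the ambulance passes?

272 Hz

Approaching: f₁ = f · v/(v − v_s) = 1293 × 346/310 ≈ 1443 Hz.
Receding: f₂ = f · v/(v + v_s) = 1293 × 346/382 ≈ 1171 Hz.
Drop: f₁ − f₂ = 2f·v·v_s/(v² − v_s²) = 2 × 1293 × 346 × 36/(346² − 36²) ≈ 272 Hz.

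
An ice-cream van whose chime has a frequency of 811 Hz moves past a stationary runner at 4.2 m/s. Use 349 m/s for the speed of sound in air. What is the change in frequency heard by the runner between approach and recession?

Approaching: f₁ = f · v/(v − v_s) = 811 × 349/344.8 ≈ 820.9 Hz.
Receding: f₂ = f · v/(v + v_s) = 811 × 349/353.2 ≈ 801.4 Hz.
Drop: f₁ − f₂ = 2f·v·v_s/(v² − v_s²) = 2 × 811 × 349 × 4.2/(349² − 4.2²) ≈ 19.5 Hz.

19.5 Hz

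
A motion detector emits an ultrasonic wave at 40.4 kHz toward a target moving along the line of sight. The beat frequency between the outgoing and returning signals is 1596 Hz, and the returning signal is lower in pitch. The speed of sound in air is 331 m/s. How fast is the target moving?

Double Doppler shift off a moving reflector: f₂ = f₀ · (v + u)/(v − u) (u > 0 toward emitter).
Returning signal is lower, so f₂ = f₀ − Δf = 40400 − 1596 = 38804 Hz.
Rearranging, u = v · (f₂ − f₀)/(f₂ + f₀) = 331 × -1596/79204 ≈ -6.7 m/s.
So the target is moving at 6.7 m/s away from the emitter.

6.7 m/s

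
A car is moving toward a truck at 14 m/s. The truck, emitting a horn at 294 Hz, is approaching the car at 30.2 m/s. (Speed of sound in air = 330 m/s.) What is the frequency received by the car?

General Doppler shift: f' = f · (v + v_o)/(v − v_s).
f' = 294 × (330 + 14)/(330 − 30.2) = 294 × 344/299.8 ≈ 337 Hz.

337 Hz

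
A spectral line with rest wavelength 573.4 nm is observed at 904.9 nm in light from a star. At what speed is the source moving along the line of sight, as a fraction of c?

0.427

λ'/λ₀ = 1.5781 > 1 (redshift), so the source is receding.
λ'/λ₀ = √((1 + β)/(1 − β)) for a receding source ⇒ β = (r² − 1)/(r² + 1) with r = λ'/λ₀.
β = (2.4905 − 1)/(2.4905 + 1) ≈ 0.427.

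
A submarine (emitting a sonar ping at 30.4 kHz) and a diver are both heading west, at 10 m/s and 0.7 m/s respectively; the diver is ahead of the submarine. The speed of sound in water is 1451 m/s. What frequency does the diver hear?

The diver is ahead, so the submarine is moving toward it while the diver is moving away from the submarine.
General Doppler shift: f' = f · (v − v_o)/(v − v_s).
f' = 30.4 × (1451 − 0.7)/(1451 − 10) = 30.4 × 1450.3/1441 ≈ 30.6 kHz.

30.6 kHz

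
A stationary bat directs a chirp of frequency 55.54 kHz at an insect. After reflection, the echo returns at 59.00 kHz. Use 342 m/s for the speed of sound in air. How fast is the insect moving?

Double Doppler shift off a moving reflector: f₂ = f₀ · (v + u)/(v − u) (u > 0 toward emitter).
Rearranging, u = v · (f₂ − f₀)/(f₂ + f₀) = 342 × 3.46/114.54 ≈ 10.3 m/s.
So the insect is moving at 10.3 m/s toward the emitter.

10.3 m/s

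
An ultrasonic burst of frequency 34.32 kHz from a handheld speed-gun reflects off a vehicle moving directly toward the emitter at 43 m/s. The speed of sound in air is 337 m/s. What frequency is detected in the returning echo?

At the vehicle (a moving observer), f₁ = f₀ · (v + u)/v = 34.32 × 380/337 ≈ 38.7 kHz.
On reflection it acts as a source moving toward the stationary detector: f₂ = f₁ · v/(v − u) = 38.7 × 337/294 ≈ 44.4 kHz.
Equivalently f₂ = f₀ · (v + u)/(v − u).

44.4 kHz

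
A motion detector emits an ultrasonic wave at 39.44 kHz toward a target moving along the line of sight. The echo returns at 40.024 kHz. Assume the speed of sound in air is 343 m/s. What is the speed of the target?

Double Doppler shift off a moving reflector: f₂ = f₀ · (v + u)/(v − u) (u > 0 toward emitter).
Rearranging, u = v · (f₂ − f₀)/(f₂ + f₀) = 343 × 0.584/79.464 ≈ 2.52 m/s.
So the target is moving at 2.52 m/s toward the emitter.

2.52 m/s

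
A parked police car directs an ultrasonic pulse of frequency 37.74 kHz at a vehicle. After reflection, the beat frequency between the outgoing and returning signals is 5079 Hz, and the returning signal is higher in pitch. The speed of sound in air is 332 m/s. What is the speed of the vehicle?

Double Doppler shift off a moving reflector: f₂ = f₀ · (v + u)/(v − u) (u > 0 toward emitter).
Returning signal is higher, so f₂ = f₀ + Δf = 37740 + 5079 = 42819 Hz.
Rearranging, u = v · (f₂ − f₀)/(f₂ + f₀) = 332 × 5079/80559 ≈ 20.9 m/s.
So the vehicle is moving at 20.9 m/s toward the emitter.

20.9 m/s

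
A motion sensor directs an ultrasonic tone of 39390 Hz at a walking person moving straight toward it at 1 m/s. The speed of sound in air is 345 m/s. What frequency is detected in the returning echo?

39619 Hz

At the walking person (a moving observer), f₁ = f₀ · (v + u)/v = 39390 × 346/345 ≈ 39504 Hz.
On reflection it acts as a source moving toward the stationary detector: f₂ = f₁ · v/(v − u) = 39504 × 345/344 ≈ 39619 Hz.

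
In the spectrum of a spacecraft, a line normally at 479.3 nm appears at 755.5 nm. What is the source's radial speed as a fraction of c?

λ'/λ₀ = 1.5763 > 1 (redshift), so the source is receding.
λ'/λ₀ = √((1 + β)/(1 − β)) for a receding source ⇒ β = (r² − 1)/(r² + 1) with r = λ'/λ₀.
β = (2.4846 − 1)/(2.4846 + 1) ≈ 0.426.

0.426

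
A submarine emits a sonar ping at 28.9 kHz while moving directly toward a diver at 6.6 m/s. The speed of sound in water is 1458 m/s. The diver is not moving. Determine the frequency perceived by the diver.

29.0 kHz

Moving source, stationary observer: f' = f · v/(v − v_s) since the source is approaching.
f' = 28.9 × 1458/(1458 − 6.6) = 28.9 × 1458/1451 ≈ 29.0 kHz.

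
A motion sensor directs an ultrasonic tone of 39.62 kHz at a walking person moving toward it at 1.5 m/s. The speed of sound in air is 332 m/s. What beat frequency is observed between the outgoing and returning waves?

The walking person first receives the wave as a moving observer: f₁ = f₀ · (v + u)/v = 39.62 × (332 + 1.5)/332 ≈ 39.799 kHz.
The reflection then acts as a moving source: f₂ = f₁ · v/(v − u) ≈ 39.980 kHz.
Equivalently f₂ = f₀ · (v + u)/(v − u).
Beat frequency (with f₀ = 39620 Hz): |f₂ − f₀| = 2u·f₀/(v − u) = 2 × 1.5 × 39620/330.5 ≈ 360 Hz.

360 Hz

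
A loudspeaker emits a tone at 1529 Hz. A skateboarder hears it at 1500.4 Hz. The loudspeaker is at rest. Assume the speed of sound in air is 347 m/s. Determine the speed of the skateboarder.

6.5 m/s

f' < f, so the skateboarder is receding.
f' = f · (v − v_o)/v ⇒ v_o = v · |f'/f − 1|.
v_o = 347 × |1500.4/1529 − 1| = 347 × 0.01871 ≈ 6.5 m/s.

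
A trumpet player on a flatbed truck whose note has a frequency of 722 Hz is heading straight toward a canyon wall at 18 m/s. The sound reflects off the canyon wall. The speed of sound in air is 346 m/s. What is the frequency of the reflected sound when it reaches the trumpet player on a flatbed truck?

The canyon wall receives the sound from a moving source: f₁ = f₀ · v/(v − v_e) = 722 × 346/328 ≈ 762 Hz.
On the return leg the trumpet player on a flatbed truck is a moving observer: f₂ = f₁ · (v + v_e)/v = 762 × 364/346 ≈ 801 Hz.

801 Hz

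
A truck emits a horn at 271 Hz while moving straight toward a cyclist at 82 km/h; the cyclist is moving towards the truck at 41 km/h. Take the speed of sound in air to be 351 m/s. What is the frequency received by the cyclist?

299 Hz

82 km/h = 22.78 m/s; 41 km/h = 11.39 m/s.
With source approaching and observer approaching, f' = f · (v + v_o)/(v − v_s).
f' = 271 × (351 + 11.39)/(351 − 22.78) = 271 × 362.39/328.22 ≈ 299 Hz.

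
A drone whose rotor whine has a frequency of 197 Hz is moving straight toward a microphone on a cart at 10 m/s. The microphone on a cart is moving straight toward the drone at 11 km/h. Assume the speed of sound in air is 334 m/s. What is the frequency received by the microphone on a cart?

11 km/h = 3.056 m/s.
With source approaching and observer approaching, f' = f · (v + v_o)/(v − v_s).
f' = 197 × (334 + 3.056)/(334 − 10) = 197 × 337.06/324 ≈ 205 Hz.

205 Hz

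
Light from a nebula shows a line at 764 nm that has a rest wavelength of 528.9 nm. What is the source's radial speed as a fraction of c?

λ'/λ₀ = 1.4445 > 1 (redshift), so the source is receding.
λ'/λ₀ = √((1 + β)/(1 − β)) for a receding source ⇒ β = (r² − 1)/(r² + 1) with r = λ'/λ₀.
β = (2.0866 − 1)/(2.0866 + 1) ≈ 0.352.

0.352c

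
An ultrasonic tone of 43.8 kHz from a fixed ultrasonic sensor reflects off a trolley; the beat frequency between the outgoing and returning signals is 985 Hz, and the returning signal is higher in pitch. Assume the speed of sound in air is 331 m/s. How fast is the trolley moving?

3.7 m/s

Double Doppler shift off a moving reflector: f₂ = f₀ · (v + u)/(v − u) (u > 0 toward emitter).
Returning signal is higher, so f₂ = f₀ + Δf = 43800 + 985 = 44785 Hz.
Rearranging, u = v · (f₂ − f₀)/(f₂ + f₀) = 331 × 985/88585 ≈ 3.7 m/s.
So the trolley is moving at 3.7 m/s toward the emitter.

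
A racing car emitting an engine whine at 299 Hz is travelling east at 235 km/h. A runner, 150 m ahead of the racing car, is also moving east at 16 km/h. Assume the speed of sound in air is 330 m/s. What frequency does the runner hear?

368 Hz

235 km/h = 65.28 m/s; 16 km/h = 4.444 m/s.
The runner is ahead, so the racing car is moving toward it while the runner is moving away from the racing car.
Both move, so f' = f · (v − v_o)/(v − v_s).
f' = 299 × (330 − 4.444)/(330 − 65.28) = 299 × 325.56/264.72 ≈ 368 Hz.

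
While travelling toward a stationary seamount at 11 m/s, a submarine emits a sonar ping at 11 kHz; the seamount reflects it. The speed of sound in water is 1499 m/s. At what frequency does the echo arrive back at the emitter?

The seamount receives the sound from a moving source: f₁ = f₀ · v/(v − v_e) = 11 × 1499/1488 ≈ 11.08 kHz.
On the return leg the submarine is a moving observer: f₂ = f₁ · (v + v_e)/v = 11.08 × 1510/1499 ≈ 11.16 kHz.
Equivalently f₂ = f₀ · (v + v_e)/(v − v_e).

11.16 kHz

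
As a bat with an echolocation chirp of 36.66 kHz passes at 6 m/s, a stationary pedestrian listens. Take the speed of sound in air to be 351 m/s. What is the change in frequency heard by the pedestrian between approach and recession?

Approaching: f₁ = f · v/(v − v_s) = 36.66 × 351/345 ≈ 37.30 kHz.
Receding: f₂ = f · v/(v + v_s) = 36.66 × 351/357 ≈ 36.04 kHz.
Drop: f₁ − f₂ = 2f·v·v_s/(v² − v_s²) = 2 × 36.66 × 351 × 6/(351² − 6²) ≈ 1.25 kHz.

1.25 kHz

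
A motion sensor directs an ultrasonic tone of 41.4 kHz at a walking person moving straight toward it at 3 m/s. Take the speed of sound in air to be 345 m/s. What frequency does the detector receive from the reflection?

42.1 kHz

The walking person first receives the wave as a moving observer: f₁ = f₀ · (v + u)/v = 41.4 × (345 + 3)/345 ≈ 41.8 kHz.
The reflection then acts as a moving source: f₂ = f₁ · v/(v − u) ≈ 42.1 kHz.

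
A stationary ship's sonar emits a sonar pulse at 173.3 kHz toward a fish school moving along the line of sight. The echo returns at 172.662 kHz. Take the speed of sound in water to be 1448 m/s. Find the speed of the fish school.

2.67 m/s

Double Doppler shift off a moving reflector: f₂ = f₀ · (v + u)/(v − u) (u > 0 toward emitter).
Rearranging, u = v · (f₂ − f₀)/(f₂ + f₀) = 1448 × -0.638/345.962 ≈ -2.67 m/s.
So the fish school is moving at 2.67 m/s away from the emitter.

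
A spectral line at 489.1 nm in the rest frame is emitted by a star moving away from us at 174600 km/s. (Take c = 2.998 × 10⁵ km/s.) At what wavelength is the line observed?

β = v/c = 174600/299800 = 0.5824.
Relativistic Doppler for wavelength: λ' = λ₀ · √((1 + β)/(1 − β)).
λ' = 489.1 × √(1.5824/0.4176) = 489.1 × 1.94657 ≈ 952.1 nm.

952.1 nm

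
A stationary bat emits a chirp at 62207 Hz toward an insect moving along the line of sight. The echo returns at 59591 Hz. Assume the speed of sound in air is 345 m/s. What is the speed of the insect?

Double Doppler shift off a moving reflector: f₂ = f₀ · (v + u)/(v − u) (u > 0 toward emitter).
Rearranging, u = v · (f₂ − f₀)/(f₂ + f₀) = 345 × -2616/121798 ≈ -7.4 m/s.
So the insect is moving at 7.4 m/s away from the emitter.

7.4 m/s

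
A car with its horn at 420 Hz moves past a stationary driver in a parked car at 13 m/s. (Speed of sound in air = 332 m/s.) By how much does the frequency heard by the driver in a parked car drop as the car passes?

32.9 Hz

Approaching: f₁ = f · v/(v − v_s) = 420 × 332/319 ≈ 437.1 Hz.
Receding: f₂ = f · v/(v + v_s) = 420 × 332/345 ≈ 404.2 Hz.
Drop: f₁ − f₂ = 2f·v·v_s/(v² − v_s²) = 2 × 420 × 332 × 13/(332² − 13²) ≈ 32.9 Hz.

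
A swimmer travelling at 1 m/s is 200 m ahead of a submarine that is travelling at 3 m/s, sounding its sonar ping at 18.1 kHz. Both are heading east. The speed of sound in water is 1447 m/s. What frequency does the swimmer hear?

The swimmer is ahead, so the submarine is moving toward it while the swimmer is moving away from the submarine.
General Doppler shift: f' = f · (v − v_o)/(v − v_s).
f' = 18.1 × (1447 − 1)/(1447 − 3) = 18.1 × 1446/1444 ≈ 18.13 kHz.

18.13 kHz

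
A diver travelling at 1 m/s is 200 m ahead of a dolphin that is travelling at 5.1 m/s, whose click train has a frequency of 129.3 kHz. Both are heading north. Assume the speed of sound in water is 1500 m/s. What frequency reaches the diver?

The diver is ahead, so the dolphin is moving toward it while the diver is moving away from the dolphin.
With source approaching and observer receding, f' = f · (v − v_o)/(v − v_s).
f' = 129.3 × (1500 − 1)/(1500 − 5.1) = 129.3 × 1499/1494.9 ≈ 129.7 kHz.

129.7 kHz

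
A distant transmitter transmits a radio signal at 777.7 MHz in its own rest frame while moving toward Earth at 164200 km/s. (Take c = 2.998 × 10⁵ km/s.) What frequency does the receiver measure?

β = v/c = 164200/299800 = 0.5477.
Relativistic Doppler for frequency: f' = f₀ · √((1 + β)/(1 − β)).
f' = 777.7 × √(1.5477/0.4523) = 777.7 × 1.84982 ≈ 1438.6 MHz.

1438.6 MHz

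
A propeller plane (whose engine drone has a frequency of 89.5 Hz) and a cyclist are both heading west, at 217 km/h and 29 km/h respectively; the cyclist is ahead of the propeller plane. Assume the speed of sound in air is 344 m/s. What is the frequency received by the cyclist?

217 km/h = 60.28 m/s; 29 km/h = 8.056 m/s.
The cyclist is ahead, so the propeller plane is moving toward it while the cyclist is moving away from the propeller plane.
With source approaching and observer receding, f' = f · (v − v_o)/(v − v_s).
f' = 89.5 × (344 − 8.056)/(344 − 60.28) = 89.5 × 335.94/283.72 ≈ 106 Hz.

106 Hz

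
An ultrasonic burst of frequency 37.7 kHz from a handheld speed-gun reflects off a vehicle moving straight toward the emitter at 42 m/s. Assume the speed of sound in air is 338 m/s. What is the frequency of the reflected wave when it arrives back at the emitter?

At the vehicle (a moving observer), f₁ = f₀ · (v + u)/v = 37.7 × 380/338 ≈ 42.4 kHz.
On reflection it acts as a source moving toward the stationary detector: f₂ = f₁ · v/(v − u) = 42.4 × 338/296 ≈ 48.4 kHz.

48.4 kHz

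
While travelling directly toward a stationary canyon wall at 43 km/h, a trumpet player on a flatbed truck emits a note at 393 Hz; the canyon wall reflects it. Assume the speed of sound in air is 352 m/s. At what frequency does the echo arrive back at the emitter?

421 Hz

43 km/h = 11.94 m/s.
The canyon wall receives the sound from a moving source: f₁ = f₀ · v/(v − v_e) = 393 × 352/340.06 ≈ 407 Hz.
On the return leg the trumpet player on a flatbed truck is a moving observer: f₂ = f₁ · (v + v_e)/v = 407 × 363.94/352 ≈ 421 Hz.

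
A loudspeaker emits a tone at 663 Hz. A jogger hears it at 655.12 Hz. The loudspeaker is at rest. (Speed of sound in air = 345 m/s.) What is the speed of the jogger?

4.1 m/s

f' < f, so the jogger is receding.
f' = f · (v − v_o)/v ⇒ v_o = v · |f'/f − 1|.
v_o = 345 × |655.12/663 − 1| = 345 × 0.01189 ≈ 4.1 m/s.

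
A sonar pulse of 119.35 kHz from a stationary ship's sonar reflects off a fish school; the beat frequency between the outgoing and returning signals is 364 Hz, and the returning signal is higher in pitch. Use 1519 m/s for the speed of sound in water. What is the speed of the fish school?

Double Doppler shift off a moving reflector: f₂ = f₀ · (v + u)/(v − u) (u > 0 toward emitter).
Returning signal is higher, so f₂ = f₀ + Δf = 119350 + 364 = 119714 Hz.
Rearranging, u = v · (f₂ − f₀)/(f₂ + f₀) = 1519 × 364/239064 ≈ 2.31 m/s.
So the fish school is moving at 2.31 m/s toward the emitter.

2.31 m/s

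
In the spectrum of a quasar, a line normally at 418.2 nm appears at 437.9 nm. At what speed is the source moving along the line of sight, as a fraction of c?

λ'/λ₀ = 1.0471 > 1 (redshift), so the source is receding.
λ'/λ₀ = √((1 + β)/(1 − β)) for a receding source ⇒ β = (r² − 1)/(r² + 1) with r = λ'/λ₀.
β = (1.0964 − 1)/(1.0964 + 1) ≈ 0.046.

0.046c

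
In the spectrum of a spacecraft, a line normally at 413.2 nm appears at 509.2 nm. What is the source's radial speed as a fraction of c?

0.206

λ'/λ₀ = 1.2323 > 1 (redshift), so the source is receding.
λ'/λ₀ = √((1 + β)/(1 − β)) for a receding source ⇒ β = (r² − 1)/(r² + 1) with r = λ'/λ₀.
β = (1.5186 − 1)/(1.5186 + 1) ≈ 0.206.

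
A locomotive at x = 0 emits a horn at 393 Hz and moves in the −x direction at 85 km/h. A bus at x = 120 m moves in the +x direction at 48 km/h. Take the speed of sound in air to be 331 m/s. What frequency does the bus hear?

352 Hz

85 km/h = 23.61 m/s; 48 km/h = 13.33 m/s.
The observer lies on the +x side, so the source is heading away from the observer and the observer is heading away from the source.
With source receding and observer receding, f' = f · (v − v_o)/(v + v_s).
f' = 393 × (331 − 13.33)/(331 + 23.61) = 393 × 317.67/354.61 ≈ 352 Hz.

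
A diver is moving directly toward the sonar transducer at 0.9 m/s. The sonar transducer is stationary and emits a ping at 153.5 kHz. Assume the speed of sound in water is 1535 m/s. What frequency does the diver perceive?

153.6 kHz

Moving observer, stationary source: f' = f · (v + v_o)/v.
f' = 153.5 × (1535 + 0.9)/1535 = 153.5 × 1535.9/1535 ≈ 153.6 kHz.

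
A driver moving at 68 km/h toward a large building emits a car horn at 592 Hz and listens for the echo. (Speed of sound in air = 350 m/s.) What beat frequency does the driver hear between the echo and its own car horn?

68 km/h = 18.89 m/s.
The large building receives the sound from a moving source: f₁ = f₀ · v/(v − v_e) = 592 × 350/331.11 ≈ 625.8 Hz.
On the return leg the driver is a moving observer: f₂ = f₁ · (v + v_e)/v = 625.8 × 368.89/350 ≈ 659.5 Hz.
Beat against the emitted tone: |f₂ − f₀| = 2v_e·f₀/(v − v_e) = 2 × 18.89 × 592/331.11 ≈ 68 Hz.

68 Hz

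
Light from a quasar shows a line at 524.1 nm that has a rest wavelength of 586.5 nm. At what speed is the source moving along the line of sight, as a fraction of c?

0.112c

λ'/λ₀ = 0.8936 < 1 (blueshift), so the source is approaching.
λ'/λ₀ = √((1 − β)/(1 + β)) for an approaching source ⇒ β = (1 − r²)/(1 + r²) with r = λ'/λ₀.
β = (1 − 0.7985)/(1 + 0.7985) ≈ 0.112.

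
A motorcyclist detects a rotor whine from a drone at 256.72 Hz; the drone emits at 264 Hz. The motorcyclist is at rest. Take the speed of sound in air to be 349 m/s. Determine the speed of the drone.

9.9 m/s

f' < f, so the drone is receding.
f' = f · v/(v + v_s) ⇒ v_s = v · |1 − f/f'|.
v_s = 349 × |1 − 264/256.72| = 349 × 0.02836 ≈ 9.9 m/s.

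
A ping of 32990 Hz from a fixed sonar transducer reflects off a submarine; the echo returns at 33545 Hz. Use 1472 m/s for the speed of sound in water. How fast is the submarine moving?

Double Doppler shift off a moving reflector: f₂ = f₀ · (v + u)/(v − u) (u > 0 toward emitter).
Rearranging, u = v · (f₂ − f₀)/(f₂ + f₀) = 1472 × 555/66535 ≈ 12.3 m/s.
So the submarine is moving at 12.3 m/s toward the emitter.

12.3 m/s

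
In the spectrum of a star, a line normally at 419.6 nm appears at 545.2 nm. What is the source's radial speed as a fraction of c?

0.256

λ'/λ₀ = 1.2993 > 1 (redshift), so the source is receding.
λ'/λ₀ = √((1 + β)/(1 − β)) for a receding source ⇒ β = (r² − 1)/(r² + 1) with r = λ'/λ₀.
β = (1.6883 − 1)/(1.6883 + 1) ≈ 0.256.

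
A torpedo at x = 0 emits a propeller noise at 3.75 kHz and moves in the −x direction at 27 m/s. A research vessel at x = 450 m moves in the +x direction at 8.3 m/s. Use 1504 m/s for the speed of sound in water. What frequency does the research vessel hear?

3.66 kHz

The observer lies on the +x side, so the source is heading away from the observer and the observer is heading away from the source.
With source receding and observer receding, f' = f · (v − v_o)/(v + v_s).
f' = 3.75 × (1504 − 8.3)/(1504 + 27) = 3.75 × 1495.7/1531 ≈ 3.66 kHz.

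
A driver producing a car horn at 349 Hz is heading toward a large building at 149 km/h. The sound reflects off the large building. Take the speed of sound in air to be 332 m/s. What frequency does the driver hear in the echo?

149 km/h = 41.39 m/s.
The large building receives the sound from a moving source: f₁ = f₀ · v/(v − v_e) = 349 × 332/290.61 ≈ 399 Hz.
On the return leg the driver is a moving observer: f₂ = f₁ · (v + v_e)/v = 399 × 373.39/332 ≈ 448 Hz.
Equivalently f₂ = f₀ · (v + v_e)/(v − v_e).

448 Hz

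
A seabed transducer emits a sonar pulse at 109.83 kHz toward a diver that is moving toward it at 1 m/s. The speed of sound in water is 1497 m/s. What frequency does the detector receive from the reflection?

110.0 kHz

The diver first receives the wave as a moving observer: f₁ = f₀ · (v + u)/v = 109.83 × (1497 + 1)/1497 ≈ 109.9 kHz.
The reflection then acts as a moving source: f₂ = f₁ · v/(v − u) ≈ 110.0 kHz.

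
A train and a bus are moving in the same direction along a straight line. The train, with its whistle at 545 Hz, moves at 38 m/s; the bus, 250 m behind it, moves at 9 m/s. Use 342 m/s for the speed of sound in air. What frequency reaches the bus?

The bus is behind, so the train is moving away from it while the bus is moving toward the train.
With source receding and observer approaching, f' = f · (v + v_o)/(v + v_s).
f' = 545 × (342 + 9)/(342 + 38) = 545 × 351/380 ≈ 503 Hz.

503 Hz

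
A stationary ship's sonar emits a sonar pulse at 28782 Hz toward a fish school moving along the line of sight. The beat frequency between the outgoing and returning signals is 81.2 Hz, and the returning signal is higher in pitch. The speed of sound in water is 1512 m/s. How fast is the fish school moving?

Double Doppler shift off a moving reflector: f₂ = f₀ · (v + u)/(v − u) (u > 0 toward emitter).
Returning signal is higher, so f₂ = f₀ + Δf = 28782 + 81.2 = 28863.2 Hz.
Rearranging, u = v · (f₂ − f₀)/(f₂ + f₀) = 1512 × 81.2/57645.2 ≈ 2.13 m/s.
So the fish school is moving at 2.13 m/s toward the emitter.

2.13 m/s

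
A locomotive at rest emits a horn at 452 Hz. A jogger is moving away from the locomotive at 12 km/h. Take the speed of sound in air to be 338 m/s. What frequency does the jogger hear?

448 Hz

12 km/h = 3.333 m/s.
Moving observer, stationary source: f' = f · (v − v_o)/v.
f' = 452 × (338 − 3.333)/338 = 452 × 334.67/338 ≈ 448 Hz.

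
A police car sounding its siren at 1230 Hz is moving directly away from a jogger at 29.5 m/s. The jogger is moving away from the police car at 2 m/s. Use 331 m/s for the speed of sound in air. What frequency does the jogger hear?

General Doppler shift: f' = f · (v − v_o)/(v + v_s).
f' = 1230 × (331 − 2)/(331 + 29.5) = 1230 × 329/360.5 ≈ 1123 Hz.

1123 Hz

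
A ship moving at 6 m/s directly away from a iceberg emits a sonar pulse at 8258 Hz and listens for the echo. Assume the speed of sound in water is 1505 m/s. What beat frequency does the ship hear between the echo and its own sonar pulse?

66 Hz

The iceberg receives the sound from a moving source: f₁ = f₀ · v/(v + v_e) = 8258 × 1505/1511 ≈ 8225.2 Hz.
On the return leg the ship is a moving observer: f₂ = f₁ · (v − v_e)/v = 8225.2 × 1499/1505 ≈ 8192.4 Hz.
Beat against the emitted tone: |f₂ − f₀| = 2v_e·f₀/(v + v_e) = 2 × 6 × 8258/1511 ≈ 66 Hz.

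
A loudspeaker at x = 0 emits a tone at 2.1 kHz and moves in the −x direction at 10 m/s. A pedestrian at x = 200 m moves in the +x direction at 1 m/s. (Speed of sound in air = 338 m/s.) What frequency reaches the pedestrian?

2.03 kHz

The observer lies on the +x side, so the source is heading away from the observer and the observer is heading away from the source.
Both move, so f' = f · (v − v_o)/(v + v_s).
f' = 2.1 × (338 − 1)/(338 + 10) = 2.1 × 337/348 ≈ 2.03 kHz.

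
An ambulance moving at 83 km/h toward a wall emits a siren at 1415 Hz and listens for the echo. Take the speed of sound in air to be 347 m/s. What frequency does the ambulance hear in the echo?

83 km/h = 23.06 m/s.
The wall receives the sound from a moving source: f₁ = f₀ · v/(v − v_e) = 1415 × 347/323.94 ≈ 1516 Hz.
On the return leg the ambulance is a moving observer: f₂ = f₁ · (v + v_e)/v = 1516 × 370.06/347 ≈ 1616 Hz.
Equivalently f₂ = f₀ · (v + v_e)/(v − v_e).

1616 Hz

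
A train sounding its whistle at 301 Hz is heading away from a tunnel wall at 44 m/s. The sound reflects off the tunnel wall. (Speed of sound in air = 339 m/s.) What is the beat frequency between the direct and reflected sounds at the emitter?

69 Hz

The tunnel wall receives the sound from a moving source: f₁ = f₀ · v/(v + v_e) = 301 × 339/383 ≈ 266.4 Hz.
On the return leg the train is a moving observer: f₂ = f₁ · (v − v_e)/v = 266.4 × 295/339 ≈ 231.8 Hz.
Equivalently f₂ = f₀ · (v − v_e)/(v + v_e).
Beat against the emitted tone: |f₂ − f₀| = 2v_e·f₀/(v + v_e) = 2 × 44 × 301/383 ≈ 69 Hz.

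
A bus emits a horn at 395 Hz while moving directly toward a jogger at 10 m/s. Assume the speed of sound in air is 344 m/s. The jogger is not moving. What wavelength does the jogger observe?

Only the source moves, toward the listener, so f' = f · v/(v − v_s).
f' = 395 × 344/(344 − 10) ≈ 407 Hz.
λ' = v/f' = 344/406.826 ≈ 84.6 cm.

84.6 cm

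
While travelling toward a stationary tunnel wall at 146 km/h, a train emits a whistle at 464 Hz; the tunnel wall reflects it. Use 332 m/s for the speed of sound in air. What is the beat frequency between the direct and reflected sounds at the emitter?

129 Hz

146 km/h = 40.56 m/s.
The tunnel wall receives the sound from a moving source: f₁ = f₀ · v/(v − v_e) = 464 × 332/291.44 ≈ 528.6 Hz.
On the return leg the train is a moving observer: f₂ = f₁ · (v + v_e)/v = 528.6 × 372.56/332 ≈ 593.1 Hz.
Equivalently f₂ = f₀ · (v + v_e)/(v − v_e).
Beat against the emitted tone: |f₂ − f₀| = 2v_e·f₀/(v − v_e) = 2 × 40.56 × 464/291.44 ≈ 129 Hz.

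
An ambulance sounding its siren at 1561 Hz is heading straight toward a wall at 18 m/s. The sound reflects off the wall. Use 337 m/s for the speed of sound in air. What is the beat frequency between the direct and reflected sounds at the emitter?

176 Hz

The wall receives the sound from a moving source: f₁ = f₀ · v/(v − v_e) = 1561 × 337/319 ≈ 1649.1 Hz.
On the return leg the ambulance is a moving observer: f₂ = f₁ · (v + v_e)/v = 1649.1 × 355/337 ≈ 1737.2 Hz.
Equivalently f₂ = f₀ · (v + v_e)/(v − v_e).
Beat against the emitted tone: |f₂ − f₀| = 2v_e·f₀/(v − v_e) = 2 × 18 × 1561/319 ≈ 176 Hz.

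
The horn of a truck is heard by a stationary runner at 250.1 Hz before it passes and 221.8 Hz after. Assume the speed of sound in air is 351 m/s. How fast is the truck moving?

21.0 m/s

f₁/f₂ = (v + v_s)/(v − v_s), so v_s = v · (f₁ − f₂)/(f₁ + f₂).
v_s = 351 × (250.1 − 221.8)/(250.1 + 221.8) = 351 × 28.3/471.9 ≈ 21.0 m/s.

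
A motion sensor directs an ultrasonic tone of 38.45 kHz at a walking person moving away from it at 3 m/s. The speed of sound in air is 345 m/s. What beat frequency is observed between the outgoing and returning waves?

The walking person first receives the wave as a moving observer: f₁ = f₀ · (v − u)/v = 38.45 × (345 − 3)/345 ≈ 38.116 kHz.
On reflection it acts as a source moving away from the stationary detector: f₂ = f₁ · v/(v + u) = 38.116 × 345/348 ≈ 37.787 kHz.
Beat frequency (with f₀ = 38450 Hz): |f₂ − f₀| = 2u·f₀/(v + u) = 2 × 3 × 38450/348 ≈ 663 Hz.

663 Hz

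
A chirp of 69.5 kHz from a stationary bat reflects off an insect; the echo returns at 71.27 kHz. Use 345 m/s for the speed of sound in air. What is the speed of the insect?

4.3 m/s

Double Doppler shift off a moving reflector: f₂ = f₀ · (v + u)/(v − u) (u > 0 toward emitter).
Rearranging, u = v · (f₂ − f₀)/(f₂ + f₀) = 345 × 1.77/140.77 ≈ 4.3 m/s.
So the insect is moving at 4.3 m/s toward the emitter.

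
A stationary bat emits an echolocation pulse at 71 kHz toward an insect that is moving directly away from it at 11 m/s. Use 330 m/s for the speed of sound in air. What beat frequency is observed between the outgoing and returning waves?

At the insect (a moving observer), f₁ = f₀ · (v − u)/v = 71 × 319/330 ≈ 68.63 kHz.
The reflection then acts as a moving source: f₂ = f₁ · v/(v + u) ≈ 66.42 kHz.
Equivalently f₂ = f₀ · (v − u)/(v + u).
Beat frequency (with f₀ = 71000 Hz): |f₂ − f₀| = 2u·f₀/(v + u) = 2 × 11 × 71000/341 ≈ 4581 Hz.

4581 Hz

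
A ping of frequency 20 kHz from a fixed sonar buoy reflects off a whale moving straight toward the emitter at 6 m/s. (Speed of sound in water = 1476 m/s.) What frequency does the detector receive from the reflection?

The whale first receives the wave as a moving observer: f₁ = f₀ · (v + u)/v = 20 × (1476 + 6)/1476 ≈ 20.1 kHz.
On reflection it acts as a source moving toward the stationary detector: f₂ = f₁ · v/(v − u) = 20.1 × 1476/1470 ≈ 20.2 kHz.

20.2 kHz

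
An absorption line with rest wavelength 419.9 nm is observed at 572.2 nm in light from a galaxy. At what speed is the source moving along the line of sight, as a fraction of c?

λ'/λ₀ = 1.3627 > 1 (redshift), so the source is receding.
λ'/λ₀ = √((1 + β)/(1 − β)) for a receding source ⇒ β = (r² − 1)/(r² + 1) with r = λ'/λ₀.
β = (1.8570 − 1)/(1.8570 + 1) ≈ 0.300.

0.300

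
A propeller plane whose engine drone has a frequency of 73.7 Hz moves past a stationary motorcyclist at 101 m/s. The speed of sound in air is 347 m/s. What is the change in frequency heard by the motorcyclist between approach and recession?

46.9 Hz

Approaching: f₁ = f · v/(v − v_s) = 73.7 × 347/246 ≈ 104.0 Hz.
Receding: f₂ = f · v/(v + v_s) = 73.7 × 347/448 ≈ 57.1 Hz.
Drop: f₁ − f₂ = 2f·v·v_s/(v² − v_s²) = 2 × 73.7 × 347 × 101/(347² − 101²) ≈ 46.9 Hz.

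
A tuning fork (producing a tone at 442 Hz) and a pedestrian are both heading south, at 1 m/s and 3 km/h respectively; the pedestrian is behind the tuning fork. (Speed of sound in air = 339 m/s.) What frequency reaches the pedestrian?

442 Hz

3 km/h = 0.8333 m/s.
The pedestrian is behind, so the tuning fork is moving away from it while the pedestrian is moving toward the tuning fork.
Both move, so f' = f · (v + v_o)/(v + v_s).
f' = 442 × (339 + 0.8333)/(339 + 1) = 442 × 339.83/340 ≈ 442 Hz.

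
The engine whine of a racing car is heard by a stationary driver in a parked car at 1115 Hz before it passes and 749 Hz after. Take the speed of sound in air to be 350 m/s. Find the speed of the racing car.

69 m/s

f₁/f₂ = (v + v_s)/(v − v_s), so v_s = v · (f₁ − f₂)/(f₁ + f₂).
v_s = 350 × (1115 − 749)/(1115 + 749) = 350 × 366/1864 ≈ 69 m/s.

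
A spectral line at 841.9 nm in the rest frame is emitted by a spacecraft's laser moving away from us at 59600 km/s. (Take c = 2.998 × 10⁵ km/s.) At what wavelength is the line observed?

1029.8 nm

β = v/c = 59600/299800 = 0.1988.
Relativistic Doppler for wavelength: λ' = λ₀ · √((1 + β)/(1 − β)).
λ' = 841.9 × √(1.1988/0.8012) = 841.9 × 1.22321 ≈ 1029.8 nm.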